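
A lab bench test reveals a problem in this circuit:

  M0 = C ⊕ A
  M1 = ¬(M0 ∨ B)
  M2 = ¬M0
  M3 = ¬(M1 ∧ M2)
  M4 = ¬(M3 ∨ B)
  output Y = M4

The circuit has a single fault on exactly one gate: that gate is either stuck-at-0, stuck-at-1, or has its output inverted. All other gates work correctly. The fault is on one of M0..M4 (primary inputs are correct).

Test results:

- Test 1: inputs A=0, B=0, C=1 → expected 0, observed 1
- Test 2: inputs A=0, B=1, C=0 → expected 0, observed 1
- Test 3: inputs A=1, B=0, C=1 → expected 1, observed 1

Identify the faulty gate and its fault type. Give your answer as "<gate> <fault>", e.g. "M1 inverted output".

Fault-free values for test 1 (A=0, B=0, C=1): M0=1, M1=0, M2=0, M3=1, M4=0, giving Y=0. Observed 1.
Test 1: faults giving observed 1 are {M0 stuck-at-0, M0 inverted output, M3 stuck-at-0, M3 inverted output, M4 stuck-at-1, M4 inverted output}.
Test 2 (A=0, B=1, C=0): fault-free M0=0, M1=0, M2=1, M3=1, M4=0 → 0; observed 1. Eliminates M0 stuck-at-0, M0 inverted output, M3 stuck-at-0, M3 inverted output.
Test 3 (A=1, B=0, C=1): fault-free M0=0, M1=1, M2=1, M3=0, M4=1 → 1; observed 1. Eliminates M4 inverted output.
Only M4 stuck-at-1 is consistent with every test.

M4 stuck-at-1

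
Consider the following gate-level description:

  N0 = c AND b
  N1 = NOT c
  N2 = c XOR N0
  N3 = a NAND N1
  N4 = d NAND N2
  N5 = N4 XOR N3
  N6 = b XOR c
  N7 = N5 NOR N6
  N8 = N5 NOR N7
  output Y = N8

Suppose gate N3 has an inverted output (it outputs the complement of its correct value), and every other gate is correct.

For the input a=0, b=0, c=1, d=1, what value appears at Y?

Propagate with N3 forced: N0=0, N1=0, N2=1, N3=0 [inverted output], N4=0, N5=0, N6=1, N7=0, N8=1.
So Y = 1. (Without the fault it would be 0.)

1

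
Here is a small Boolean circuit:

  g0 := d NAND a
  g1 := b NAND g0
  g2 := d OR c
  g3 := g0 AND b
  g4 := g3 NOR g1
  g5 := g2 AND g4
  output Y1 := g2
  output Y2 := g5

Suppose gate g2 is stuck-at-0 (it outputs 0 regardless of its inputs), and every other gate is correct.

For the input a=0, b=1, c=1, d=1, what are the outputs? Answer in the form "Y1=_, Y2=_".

Y1=0, Y2=0

Propagate with g2 forced: g0=1, g1=0, g2=0 [stuck-at-0], g3=1, g4=0, g5=0.
So the outputs are Y1=0, Y2=0. (Without the fault they would be Y1=1, Y2=0.)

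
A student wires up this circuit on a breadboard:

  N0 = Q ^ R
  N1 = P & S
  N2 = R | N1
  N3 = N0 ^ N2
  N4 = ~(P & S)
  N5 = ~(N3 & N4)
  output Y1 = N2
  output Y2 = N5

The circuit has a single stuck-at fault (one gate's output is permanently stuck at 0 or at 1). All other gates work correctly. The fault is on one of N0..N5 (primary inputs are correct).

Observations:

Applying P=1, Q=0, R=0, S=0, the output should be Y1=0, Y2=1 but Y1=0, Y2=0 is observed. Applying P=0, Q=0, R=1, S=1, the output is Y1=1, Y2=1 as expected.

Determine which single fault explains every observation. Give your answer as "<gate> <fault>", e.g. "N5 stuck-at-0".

Fault-free values for test 1 (P=1, Q=0, R=0, S=0): N0=0, N1=0, N2=0, N3=0, N4=1, N5=1, giving Y1=0, Y2=1. Observed Y1=0, Y2=0.
Test 1: faults giving observed Y1=0, Y2=0 are {N0 stuck-at-1, N3 stuck-at-1, N5 stuck-at-0}.
Test 2 (P=0, Q=0, R=1, S=1): fault-free N0=1, N1=0, N2=1, N3=0, N4=1, N5=1 → Y1=1, Y2=1; observed Y1=1, Y2=1. Eliminates N3 stuck-at-1, N5 stuck-at-0.
Only N0 stuck-at-1 is consistent with every test.

N0 stuck-at-1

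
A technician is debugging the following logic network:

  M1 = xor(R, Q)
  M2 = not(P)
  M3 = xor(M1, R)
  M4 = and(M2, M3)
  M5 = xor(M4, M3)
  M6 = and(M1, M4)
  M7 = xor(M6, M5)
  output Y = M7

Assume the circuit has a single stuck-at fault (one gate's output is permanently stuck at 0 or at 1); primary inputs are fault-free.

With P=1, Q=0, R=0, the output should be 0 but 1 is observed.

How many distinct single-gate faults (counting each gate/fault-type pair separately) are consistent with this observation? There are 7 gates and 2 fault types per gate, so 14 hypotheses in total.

6

Fault-free: M1=0, M2=0, M3=0, M4=0, M5=0, M6=0, M7=0 → 0. Observed 1.
  M1 stuck-at-0: output 0 ✗
  M1 stuck-at-1: output 1 ✓
  M2 stuck-at-0: output 0 ✗
  M2 stuck-at-1: output 0 ✗
  M3 stuck-at-0: output 0 ✗
  M3 stuck-at-1: output 1 ✓
  M4 stuck-at-0: output 0 ✗
  M4 stuck-at-1: output 1 ✓
  M5 stuck-at-0: output 0 ✗
  M5 stuck-at-1: output 1 ✓
  M6 stuck-at-0: output 0 ✗
  M6 stuck-at-1: output 1 ✓
  M7 stuck-at-0: output 0 ✗
  M7 stuck-at-1: output 1 ✓
Consistent faults: {M1 stuck-at-1, M3 stuck-at-1, M4 stuck-at-1, M5 stuck-at-1, M6 stuck-at-1, M7 stuck-at-1} — 6 in all.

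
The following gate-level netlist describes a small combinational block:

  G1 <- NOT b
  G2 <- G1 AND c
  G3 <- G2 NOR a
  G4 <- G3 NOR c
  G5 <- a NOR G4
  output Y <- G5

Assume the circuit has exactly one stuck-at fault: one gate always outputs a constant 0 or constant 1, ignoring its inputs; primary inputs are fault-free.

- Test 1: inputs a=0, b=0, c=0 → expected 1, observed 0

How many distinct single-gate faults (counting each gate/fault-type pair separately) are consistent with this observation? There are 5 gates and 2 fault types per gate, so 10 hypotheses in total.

Fault-free: G1=1, G2=0, G3=1, G4=0, G5=1 → 1. Observed 0.
  G1 stuck-at-0: output 1 ✗
  G1 stuck-at-1: output 1 ✗
  G2 stuck-at-0: output 1 ✗
  G2 stuck-at-1: output 0 ✓
  G3 stuck-at-0: output 0 ✓
  G3 stuck-at-1: output 1 ✗
  G4 stuck-at-0: output 1 ✗
  G4 stuck-at-1: output 0 ✓
  G5 stuck-at-0: output 0 ✓
  G5 stuck-at-1: output 1 ✗
Consistent faults: {G2 stuck-at-1, G3 stuck-at-0, G4 stuck-at-1, G5 stuck-at-0} — 4 in all.

4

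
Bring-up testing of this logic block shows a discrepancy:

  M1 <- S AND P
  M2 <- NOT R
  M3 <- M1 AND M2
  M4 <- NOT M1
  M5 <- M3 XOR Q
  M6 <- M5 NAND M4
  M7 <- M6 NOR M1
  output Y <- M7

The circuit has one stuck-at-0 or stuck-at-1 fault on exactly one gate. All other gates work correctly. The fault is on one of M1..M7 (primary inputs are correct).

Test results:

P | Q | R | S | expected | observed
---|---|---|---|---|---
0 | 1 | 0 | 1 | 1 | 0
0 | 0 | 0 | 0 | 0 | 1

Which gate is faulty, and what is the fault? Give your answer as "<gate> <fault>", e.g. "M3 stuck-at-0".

M3 stuck-at-1

Fault-free values for test 1 (P=0, Q=1, R=0, S=1): M1=0, M2=1, M3=0, M4=1, M5=1, M6=0, M7=1, giving Y=1. Observed 0.
Test 1: faults giving observed 0 are {M1 stuck-at-1, M3 stuck-at-1, M4 stuck-at-0, M5 stuck-at-0, M6 stuck-at-1, M7 stuck-at-0}.
Test 2 (P=0, Q=0, R=0, S=0): fault-free M1=0, M2=1, M3=0, M4=1, M5=0, M6=1, M7=0 → 0; observed 1. Eliminates M1 stuck-at-1, M4 stuck-at-0, M5 stuck-at-0, M6 stuck-at-1, M7 stuck-at-0.
Only M3 stuck-at-1 is consistent with every test.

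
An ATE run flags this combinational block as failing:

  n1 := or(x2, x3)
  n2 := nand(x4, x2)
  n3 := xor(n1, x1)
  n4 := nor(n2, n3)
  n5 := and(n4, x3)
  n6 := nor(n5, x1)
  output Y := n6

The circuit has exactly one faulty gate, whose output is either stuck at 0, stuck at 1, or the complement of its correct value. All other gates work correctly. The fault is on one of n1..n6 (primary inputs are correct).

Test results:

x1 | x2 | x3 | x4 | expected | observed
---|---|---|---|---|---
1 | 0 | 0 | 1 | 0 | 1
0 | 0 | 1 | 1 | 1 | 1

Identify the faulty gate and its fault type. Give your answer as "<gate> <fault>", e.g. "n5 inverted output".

Fault-free values for test 1 (x1=1, x2=0, x3=0, x4=1): n1=0, n2=1, n3=1, n4=0, n5=0, n6=0, giving Y=0. Observed 1.
Test 1: faults giving observed 1 are {n6 stuck-at-1, n6 inverted output}.
Test 2 (x1=0, x2=0, x3=1, x4=1): fault-free n1=1, n2=1, n3=1, n4=0, n5=0, n6=1 → 1; observed 1. Eliminates n6 inverted output.
Only n6 stuck-at-1 is consistent with every test.

n6 stuck-at-1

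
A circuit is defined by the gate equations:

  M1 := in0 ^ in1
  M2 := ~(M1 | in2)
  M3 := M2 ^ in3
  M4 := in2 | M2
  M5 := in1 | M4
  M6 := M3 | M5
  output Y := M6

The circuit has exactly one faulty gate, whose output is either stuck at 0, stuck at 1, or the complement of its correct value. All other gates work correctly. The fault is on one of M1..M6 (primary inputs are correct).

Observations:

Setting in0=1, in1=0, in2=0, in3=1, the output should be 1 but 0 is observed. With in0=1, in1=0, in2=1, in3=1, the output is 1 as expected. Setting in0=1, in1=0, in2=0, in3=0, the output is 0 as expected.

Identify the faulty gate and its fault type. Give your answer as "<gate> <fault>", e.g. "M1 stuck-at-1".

Fault-free values for test 1 (in0=1, in1=0, in2=0, in3=1): M1=1, M2=0, M3=1, M4=0, M5=0, M6=1, giving Y=1. Observed 0.
Test 1: faults giving observed 0 are {M3 stuck-at-0, M3 inverted output, M6 stuck-at-0, M6 inverted output}.
Test 2 (in0=1, in1=0, in2=1, in3=1): fault-free M1=1, M2=0, M3=1, M4=1, M5=1, M6=1 → 1; observed 1. Eliminates M6 stuck-at-0, M6 inverted output.
Test 3 (in0=1, in1=0, in2=0, in3=0): fault-free M1=1, M2=0, M3=0, M4=0, M5=0, M6=0 → 0; observed 0. Eliminates M3 inverted output.
Only M3 stuck-at-0 is consistent with every test.

M3 stuck-at-0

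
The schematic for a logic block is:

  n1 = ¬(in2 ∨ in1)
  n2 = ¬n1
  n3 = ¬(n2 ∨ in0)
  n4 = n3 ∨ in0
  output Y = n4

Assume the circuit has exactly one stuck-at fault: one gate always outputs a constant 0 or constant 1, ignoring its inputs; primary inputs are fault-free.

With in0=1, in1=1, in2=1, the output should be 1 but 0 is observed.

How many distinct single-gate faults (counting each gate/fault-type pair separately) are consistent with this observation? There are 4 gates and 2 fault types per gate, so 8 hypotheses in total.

Fault-free: n1=0, n2=1, n3=0, n4=1 → 1. Observed 0.
  n1 stuck-at-0: output 1 ✗
  n1 stuck-at-1: output 1 ✗
  n2 stuck-at-0: output 1 ✗
  n2 stuck-at-1: output 1 ✗
  n3 stuck-at-0: output 1 ✗
  n3 stuck-at-1: output 1 ✗
  n4 stuck-at-0: output 0 ✓
  n4 stuck-at-1: output 1 ✗
Consistent faults: {n4 stuck-at-0} — 1 in all.

1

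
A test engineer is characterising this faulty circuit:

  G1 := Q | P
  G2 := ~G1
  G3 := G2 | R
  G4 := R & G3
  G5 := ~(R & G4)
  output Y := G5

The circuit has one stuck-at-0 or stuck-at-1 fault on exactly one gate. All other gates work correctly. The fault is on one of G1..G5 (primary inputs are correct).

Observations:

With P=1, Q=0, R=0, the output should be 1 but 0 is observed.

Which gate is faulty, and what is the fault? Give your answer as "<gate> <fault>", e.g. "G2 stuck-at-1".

G5 stuck-at-0

Fault-free values for test 1 (P=1, Q=0, R=0): G1=1, G2=0, G3=0, G4=0, G5=1, giving Y=1. Observed 0.
Test 1: faults giving observed 0 are {G5 stuck-at-0}.
Only G5 stuck-at-0 is consistent with every test.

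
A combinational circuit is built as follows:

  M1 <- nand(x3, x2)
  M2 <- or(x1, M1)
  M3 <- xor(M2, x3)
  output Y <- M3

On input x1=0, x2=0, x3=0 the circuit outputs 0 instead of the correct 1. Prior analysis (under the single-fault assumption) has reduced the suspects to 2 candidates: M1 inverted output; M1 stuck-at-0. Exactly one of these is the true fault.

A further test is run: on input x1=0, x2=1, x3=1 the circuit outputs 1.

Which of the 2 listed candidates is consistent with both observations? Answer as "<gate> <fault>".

Evaluate each candidate on input x1=0, x2=1, x3=1:
  M1 inverted output: M1=1 [inverted output], M2=1, M3=0 → 0 — eliminated
  M1 stuck-at-0: M1=0 [stuck-at-0], M2=0, M3=1 → 1 — matches
Only M1 stuck-at-0 reproduces the observed 1.

M1 stuck-at-0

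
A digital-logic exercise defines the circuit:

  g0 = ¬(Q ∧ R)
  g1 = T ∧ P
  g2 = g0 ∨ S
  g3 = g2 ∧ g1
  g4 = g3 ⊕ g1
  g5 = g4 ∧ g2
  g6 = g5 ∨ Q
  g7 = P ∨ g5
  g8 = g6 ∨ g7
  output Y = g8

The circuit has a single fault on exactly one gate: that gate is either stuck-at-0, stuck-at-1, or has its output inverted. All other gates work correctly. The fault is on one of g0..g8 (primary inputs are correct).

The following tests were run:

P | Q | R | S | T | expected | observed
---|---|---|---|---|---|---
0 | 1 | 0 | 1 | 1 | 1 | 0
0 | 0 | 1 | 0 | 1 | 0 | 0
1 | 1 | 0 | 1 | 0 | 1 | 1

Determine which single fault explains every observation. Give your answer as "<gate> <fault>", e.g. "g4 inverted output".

g6 stuck-at-0

Fault-free values for test 1 (P=0, Q=1, R=0, S=1, T=1): g0=1, g1=0, g2=1, g3=0, g4=0, g5=0, g6=1, g7=0, g8=1, giving Y=1. Observed 0.
Test 1: faults giving observed 0 are {g6 stuck-at-0, g6 inverted output, g8 stuck-at-0, g8 inverted output}.
Test 2 (P=0, Q=0, R=1, S=0, T=1): fault-free g0=1, g1=0, g2=1, g3=0, g4=0, g5=0, g6=0, g7=0, g8=0 → 0; observed 0. Eliminates g6 inverted output, g8 inverted output.
Test 3 (P=1, Q=1, R=0, S=1, T=0): fault-free g0=1, g1=0, g2=1, g3=0, g4=0, g5=0, g6=1, g7=1, g8=1 → 1; observed 1. Eliminates g8 stuck-at-0.
Only g6 stuck-at-0 is consistent with every test.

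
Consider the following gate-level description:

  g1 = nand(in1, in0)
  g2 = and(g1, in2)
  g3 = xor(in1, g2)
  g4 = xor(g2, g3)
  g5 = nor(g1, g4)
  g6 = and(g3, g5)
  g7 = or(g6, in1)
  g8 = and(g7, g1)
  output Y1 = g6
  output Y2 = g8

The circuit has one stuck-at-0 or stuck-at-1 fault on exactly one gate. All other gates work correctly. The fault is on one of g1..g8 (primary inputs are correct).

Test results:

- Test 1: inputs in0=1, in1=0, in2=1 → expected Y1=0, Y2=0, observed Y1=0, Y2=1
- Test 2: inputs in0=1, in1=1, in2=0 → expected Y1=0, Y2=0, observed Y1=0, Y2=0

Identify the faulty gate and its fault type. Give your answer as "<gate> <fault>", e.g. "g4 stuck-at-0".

Fault-free values for test 1 (in0=1, in1=0, in2=1): g1=1, g2=1, g3=1, g4=0, g5=0, g6=0, g7=0, g8=0, giving Y1=0, Y2=0. Observed Y1=0, Y2=1.
Test 1: faults giving observed Y1=0, Y2=1 are {g7 stuck-at-1, g8 stuck-at-1}.
Test 2 (in0=1, in1=1, in2=0): fault-free g1=0, g2=0, g3=1, g4=1, g5=0, g6=0, g7=1, g8=0 → Y1=0, Y2=0; observed Y1=0, Y2=0. Eliminates g8 stuck-at-1.
Only g7 stuck-at-1 is consistent with every test.

g7 stuck-at-1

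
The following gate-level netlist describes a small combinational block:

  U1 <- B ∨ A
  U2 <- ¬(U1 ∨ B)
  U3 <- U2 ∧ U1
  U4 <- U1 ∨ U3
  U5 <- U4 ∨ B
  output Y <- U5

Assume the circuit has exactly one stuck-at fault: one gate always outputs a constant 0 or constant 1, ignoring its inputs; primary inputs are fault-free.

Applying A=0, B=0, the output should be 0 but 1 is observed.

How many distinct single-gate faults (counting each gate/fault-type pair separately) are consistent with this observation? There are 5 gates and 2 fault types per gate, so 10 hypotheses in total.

4

Fault-free: U1=0, U2=1, U3=0, U4=0, U5=0 → 0. Observed 1.
  U1 stuck-at-0: output 0 ✗
  U1 stuck-at-1: output 1 ✓
  U2 stuck-at-0: output 0 ✗
  U2 stuck-at-1: output 0 ✗
  U3 stuck-at-0: output 0 ✗
  U3 stuck-at-1: output 1 ✓
  U4 stuck-at-0: output 0 ✗
  U4 stuck-at-1: output 1 ✓
  U5 stuck-at-0: output 0 ✗
  U5 stuck-at-1: output 1 ✓
Consistent faults: {U1 stuck-at-1, U3 stuck-at-1, U4 stuck-at-1, U5 stuck-at-1} — 4 in all.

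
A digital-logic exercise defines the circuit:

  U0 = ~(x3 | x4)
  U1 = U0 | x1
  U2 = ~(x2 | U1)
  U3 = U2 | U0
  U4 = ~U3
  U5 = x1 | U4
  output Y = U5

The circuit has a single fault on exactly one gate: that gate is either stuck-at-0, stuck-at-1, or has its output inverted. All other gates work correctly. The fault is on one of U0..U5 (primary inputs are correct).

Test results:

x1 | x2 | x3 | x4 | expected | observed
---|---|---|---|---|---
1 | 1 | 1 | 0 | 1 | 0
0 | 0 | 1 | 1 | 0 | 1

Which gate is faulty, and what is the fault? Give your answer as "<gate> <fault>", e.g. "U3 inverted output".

U5 inverted output

Fault-free values for test 1 (x1=1, x2=1, x3=1, x4=0): U0=0, U1=1, U2=0, U3=0, U4=1, U5=1, giving Y=1. Observed 0.
Test 1: faults giving observed 0 are {U5 stuck-at-0, U5 inverted output}.
Test 2 (x1=0, x2=0, x3=1, x4=1): fault-free U0=0, U1=0, U2=1, U3=1, U4=0, U5=0 → 0; observed 1. Eliminates U5 stuck-at-0.
Only U5 inverted output is consistent with every test.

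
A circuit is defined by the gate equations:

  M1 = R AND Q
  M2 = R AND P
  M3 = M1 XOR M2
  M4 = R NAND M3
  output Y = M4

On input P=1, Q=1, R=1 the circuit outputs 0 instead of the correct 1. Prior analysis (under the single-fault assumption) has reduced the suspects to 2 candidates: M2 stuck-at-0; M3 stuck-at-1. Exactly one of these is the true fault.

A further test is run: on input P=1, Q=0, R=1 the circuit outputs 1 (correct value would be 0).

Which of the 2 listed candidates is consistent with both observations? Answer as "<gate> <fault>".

M2 stuck-at-0

Evaluate each candidate on input P=1, Q=0, R=1:
  M2 stuck-at-0: M1=0, M2=0 [stuck-at-0], M3=0, M4=1 → 1 — matches
  M3 stuck-at-1: M1=0, M2=1, M3=1 [stuck-at-1], M4=0 → 0 — eliminated
Only M2 stuck-at-0 reproduces the observed 1.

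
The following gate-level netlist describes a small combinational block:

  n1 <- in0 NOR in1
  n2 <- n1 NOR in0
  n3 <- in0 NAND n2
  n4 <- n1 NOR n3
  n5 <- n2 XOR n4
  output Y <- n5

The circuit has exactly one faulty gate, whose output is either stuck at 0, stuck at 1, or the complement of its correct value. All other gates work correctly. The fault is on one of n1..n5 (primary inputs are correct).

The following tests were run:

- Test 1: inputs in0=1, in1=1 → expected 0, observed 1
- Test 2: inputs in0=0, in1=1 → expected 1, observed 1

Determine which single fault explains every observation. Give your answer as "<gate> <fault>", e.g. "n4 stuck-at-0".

Fault-free values for test 1 (in0=1, in1=1): n1=0, n2=0, n3=1, n4=0, n5=0, giving Y=0. Observed 1.
Test 1: faults giving observed 1 are {n3 stuck-at-0, n3 inverted output, n4 stuck-at-1, n4 inverted output, n5 stuck-at-1, n5 inverted output}.
Test 2 (in0=0, in1=1): fault-free n1=0, n2=1, n3=1, n4=0, n5=1 → 1; observed 1. Eliminates n3 stuck-at-0, n3 inverted output, n4 stuck-at-1, n4 inverted output, n5 inverted output.
Only n5 stuck-at-1 is consistent with every test.

n5 stuck-at-1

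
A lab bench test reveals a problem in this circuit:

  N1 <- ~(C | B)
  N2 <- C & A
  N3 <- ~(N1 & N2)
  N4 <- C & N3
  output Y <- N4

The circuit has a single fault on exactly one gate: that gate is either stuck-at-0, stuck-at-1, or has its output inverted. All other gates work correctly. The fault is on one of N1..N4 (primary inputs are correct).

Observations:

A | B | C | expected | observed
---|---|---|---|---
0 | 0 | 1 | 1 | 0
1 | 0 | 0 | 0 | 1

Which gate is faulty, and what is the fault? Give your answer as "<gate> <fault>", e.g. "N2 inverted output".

N4 inverted output

Fault-free values for test 1 (A=0, B=0, C=1): N1=0, N2=0, N3=1, N4=1, giving Y=1. Observed 0.
Test 1: faults giving observed 0 are {N3 stuck-at-0, N3 inverted output, N4 stuck-at-0, N4 inverted output}.
Test 2 (A=1, B=0, C=0): fault-free N1=1, N2=0, N3=1, N4=0 → 0; observed 1. Eliminates N3 stuck-at-0, N3 inverted output, N4 stuck-at-0.
Only N4 inverted output is consistent with every test.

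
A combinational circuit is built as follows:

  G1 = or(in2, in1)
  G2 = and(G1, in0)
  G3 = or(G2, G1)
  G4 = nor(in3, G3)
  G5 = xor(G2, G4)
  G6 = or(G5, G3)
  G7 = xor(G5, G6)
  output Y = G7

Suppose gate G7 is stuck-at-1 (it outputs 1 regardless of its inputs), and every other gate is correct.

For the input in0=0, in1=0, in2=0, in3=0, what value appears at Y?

Propagate with G7 forced: G1=0, G2=0, G3=0, G4=1, G5=1, G6=1, G7=1 [stuck-at-1].
So Y = 1. (Without the fault it would be 0.)

1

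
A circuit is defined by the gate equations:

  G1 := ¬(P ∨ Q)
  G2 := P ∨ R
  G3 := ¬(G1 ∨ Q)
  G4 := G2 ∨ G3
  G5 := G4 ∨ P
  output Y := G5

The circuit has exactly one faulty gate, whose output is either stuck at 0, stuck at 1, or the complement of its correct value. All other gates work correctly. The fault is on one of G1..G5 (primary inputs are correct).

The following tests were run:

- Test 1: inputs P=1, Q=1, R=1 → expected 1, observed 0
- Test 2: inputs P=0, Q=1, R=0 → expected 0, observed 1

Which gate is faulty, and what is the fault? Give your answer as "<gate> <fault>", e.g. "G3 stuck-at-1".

Fault-free values for test 1 (P=1, Q=1, R=1): G1=0, G2=1, G3=0, G4=1, G5=1, giving Y=1. Observed 0.
Test 1: faults giving observed 0 are {G5 stuck-at-0, G5 inverted output}.
Test 2 (P=0, Q=1, R=0): fault-free G1=0, G2=0, G3=0, G4=0, G5=0 → 0; observed 1. Eliminates G5 stuck-at-0.
Only G5 inverted output is consistent with every test.

G5 inverted output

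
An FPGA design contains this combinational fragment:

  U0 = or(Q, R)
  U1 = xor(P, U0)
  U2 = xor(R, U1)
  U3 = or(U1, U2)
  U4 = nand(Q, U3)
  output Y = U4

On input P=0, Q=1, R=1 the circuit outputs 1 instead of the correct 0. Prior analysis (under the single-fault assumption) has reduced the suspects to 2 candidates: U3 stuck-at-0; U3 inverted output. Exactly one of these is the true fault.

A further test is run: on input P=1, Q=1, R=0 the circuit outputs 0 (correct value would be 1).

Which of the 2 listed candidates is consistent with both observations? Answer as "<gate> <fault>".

U3 inverted output

Evaluate each candidate on input P=1, Q=1, R=0:
  U3 stuck-at-0: U0=1, U1=0, U2=0, U3=0 [stuck-at-0], U4=1 → 1 — eliminated
  U3 inverted output: U0=1, U1=0, U2=0, U3=1 [inverted output], U4=0 → 0 — matches
Only U3 inverted output reproduces the observed 0.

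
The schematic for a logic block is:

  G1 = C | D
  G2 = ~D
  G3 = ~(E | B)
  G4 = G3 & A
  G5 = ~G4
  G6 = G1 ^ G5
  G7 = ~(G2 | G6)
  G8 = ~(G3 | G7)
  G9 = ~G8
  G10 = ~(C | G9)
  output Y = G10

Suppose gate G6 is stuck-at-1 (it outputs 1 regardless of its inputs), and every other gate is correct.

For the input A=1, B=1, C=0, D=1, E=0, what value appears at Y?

1

Propagate with G6 forced: G1=1, G2=0, G3=0, G4=0, G5=1, G6=1 [stuck-at-1], G7=0, G8=1, G9=0, G10=1.
So Y = 1. (Without the fault it would be 0.)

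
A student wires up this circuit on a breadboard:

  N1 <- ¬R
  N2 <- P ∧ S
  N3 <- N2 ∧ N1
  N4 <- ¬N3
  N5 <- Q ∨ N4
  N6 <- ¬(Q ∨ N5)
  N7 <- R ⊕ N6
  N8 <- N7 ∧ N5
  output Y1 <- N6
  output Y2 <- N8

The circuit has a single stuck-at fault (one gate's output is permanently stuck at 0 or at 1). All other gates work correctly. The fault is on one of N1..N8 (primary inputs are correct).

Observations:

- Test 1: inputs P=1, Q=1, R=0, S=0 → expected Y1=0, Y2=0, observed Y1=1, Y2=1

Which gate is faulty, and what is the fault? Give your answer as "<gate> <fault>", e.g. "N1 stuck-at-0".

Fault-free values for test 1 (P=1, Q=1, R=0, S=0): N1=1, N2=0, N3=0, N4=1, N5=1, N6=0, N7=0, N8=0, giving Y1=0, Y2=0. Observed Y1=1, Y2=1.
Test 1: faults giving observed Y1=1, Y2=1 are {N6 stuck-at-1}.
Only N6 stuck-at-1 is consistent with every test.

N6 stuck-at-1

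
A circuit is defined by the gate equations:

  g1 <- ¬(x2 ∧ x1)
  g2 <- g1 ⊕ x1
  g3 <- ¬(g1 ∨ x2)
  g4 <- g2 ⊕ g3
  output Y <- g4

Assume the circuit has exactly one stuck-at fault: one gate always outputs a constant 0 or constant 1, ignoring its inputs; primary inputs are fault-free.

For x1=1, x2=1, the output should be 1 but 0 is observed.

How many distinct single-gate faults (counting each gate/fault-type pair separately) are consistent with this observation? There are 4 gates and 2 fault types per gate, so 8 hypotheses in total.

4

Fault-free: g1=0, g2=1, g3=0, g4=1 → 1. Observed 0.
  g1 stuck-at-0: output 1 ✗
  g1 stuck-at-1: output 0 ✓
  g2 stuck-at-0: output 0 ✓
  g2 stuck-at-1: output 1 ✗
  g3 stuck-at-0: output 1 ✗
  g3 stuck-at-1: output 0 ✓
  g4 stuck-at-0: output 0 ✓
  g4 stuck-at-1: output 1 ✗
Consistent faults: {g1 stuck-at-1, g2 stuck-at-0, g3 stuck-at-1, g4 stuck-at-0} — 4 in all.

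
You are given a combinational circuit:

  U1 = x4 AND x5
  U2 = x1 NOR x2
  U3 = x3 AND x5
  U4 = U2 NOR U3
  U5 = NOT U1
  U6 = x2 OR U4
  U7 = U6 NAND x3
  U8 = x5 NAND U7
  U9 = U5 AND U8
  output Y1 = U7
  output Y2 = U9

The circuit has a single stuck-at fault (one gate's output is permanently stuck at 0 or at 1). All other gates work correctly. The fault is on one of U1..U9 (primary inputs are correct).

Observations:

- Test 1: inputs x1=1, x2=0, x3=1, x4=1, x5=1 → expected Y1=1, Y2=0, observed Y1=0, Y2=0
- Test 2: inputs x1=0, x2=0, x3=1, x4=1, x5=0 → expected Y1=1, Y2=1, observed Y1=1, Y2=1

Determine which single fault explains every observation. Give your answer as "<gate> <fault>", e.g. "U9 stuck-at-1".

Fault-free values for test 1 (x1=1, x2=0, x3=1, x4=1, x5=1): U1=1, U2=0, U3=1, U4=0, U5=0, U6=0, U7=1, U8=0, U9=0, giving Y1=1, Y2=0. Observed Y1=0, Y2=0.
Test 1: faults giving observed Y1=0, Y2=0 are {U3 stuck-at-0, U4 stuck-at-1, U6 stuck-at-1, U7 stuck-at-0}.
Test 2 (x1=0, x2=0, x3=1, x4=1, x5=0): fault-free U1=0, U2=1, U3=0, U4=0, U5=1, U6=0, U7=1, U8=1, U9=1 → Y1=1, Y2=1; observed Y1=1, Y2=1. Eliminates U4 stuck-at-1, U6 stuck-at-1, U7 stuck-at-0.
Only U3 stuck-at-0 is consistent with every test.

U3 stuck-at-0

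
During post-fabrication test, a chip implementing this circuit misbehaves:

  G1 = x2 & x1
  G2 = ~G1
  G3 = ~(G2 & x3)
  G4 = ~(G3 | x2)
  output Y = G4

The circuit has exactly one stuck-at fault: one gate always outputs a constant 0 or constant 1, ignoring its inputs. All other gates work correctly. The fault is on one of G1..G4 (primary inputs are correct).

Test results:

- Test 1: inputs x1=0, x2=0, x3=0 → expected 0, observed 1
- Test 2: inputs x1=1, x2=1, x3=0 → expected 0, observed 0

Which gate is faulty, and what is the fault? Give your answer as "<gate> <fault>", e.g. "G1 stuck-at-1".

G3 stuck-at-0

Fault-free values for test 1 (x1=0, x2=0, x3=0): G1=0, G2=1, G3=1, G4=0, giving Y=0. Observed 1.
Test 1: faults giving observed 1 are {G3 stuck-at-0, G4 stuck-at-1}.
Test 2 (x1=1, x2=1, x3=0): fault-free G1=1, G2=0, G3=1, G4=0 → 0; observed 0. Eliminates G4 stuck-at-1.
Only G3 stuck-at-0 is consistent with every test.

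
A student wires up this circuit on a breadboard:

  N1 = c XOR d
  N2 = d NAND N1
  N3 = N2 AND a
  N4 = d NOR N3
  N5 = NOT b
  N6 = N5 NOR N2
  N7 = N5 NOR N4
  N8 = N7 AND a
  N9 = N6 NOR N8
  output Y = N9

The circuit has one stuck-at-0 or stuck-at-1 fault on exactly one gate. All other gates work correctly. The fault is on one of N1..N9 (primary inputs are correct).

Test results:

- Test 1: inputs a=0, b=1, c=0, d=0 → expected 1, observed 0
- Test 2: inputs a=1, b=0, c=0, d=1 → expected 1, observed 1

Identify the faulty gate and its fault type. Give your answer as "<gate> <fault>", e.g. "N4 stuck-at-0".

N2 stuck-at-0

Fault-free values for test 1 (a=0, b=1, c=0, d=0): N1=0, N2=1, N3=0, N4=1, N5=0, N6=0, N7=0, N8=0, N9=1, giving Y=1. Observed 0.
Test 1: faults giving observed 0 are {N2 stuck-at-0, N6 stuck-at-1, N8 stuck-at-1, N9 stuck-at-0}.
Test 2 (a=1, b=0, c=0, d=1): fault-free N1=1, N2=0, N3=0, N4=0, N5=1, N6=0, N7=0, N8=0, N9=1 → 1; observed 1. Eliminates N6 stuck-at-1, N8 stuck-at-1, N9 stuck-at-0.
Only N2 stuck-at-0 is consistent with every test.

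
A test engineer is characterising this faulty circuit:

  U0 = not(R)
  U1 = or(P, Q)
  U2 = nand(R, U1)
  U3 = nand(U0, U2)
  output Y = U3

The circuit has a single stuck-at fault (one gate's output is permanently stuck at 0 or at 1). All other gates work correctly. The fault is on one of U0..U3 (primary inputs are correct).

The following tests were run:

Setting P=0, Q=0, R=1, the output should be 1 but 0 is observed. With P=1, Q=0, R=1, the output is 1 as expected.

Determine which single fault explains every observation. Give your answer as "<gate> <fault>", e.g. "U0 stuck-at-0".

Fault-free values for test 1 (P=0, Q=0, R=1): U0=0, U1=0, U2=1, U3=1, giving Y=1. Observed 0.
Test 1: faults giving observed 0 are {U0 stuck-at-1, U3 stuck-at-0}.
Test 2 (P=1, Q=0, R=1): fault-free U0=0, U1=1, U2=0, U3=1 → 1; observed 1. Eliminates U3 stuck-at-0.
Only U0 stuck-at-1 is consistent with every test.

U0 stuck-at-1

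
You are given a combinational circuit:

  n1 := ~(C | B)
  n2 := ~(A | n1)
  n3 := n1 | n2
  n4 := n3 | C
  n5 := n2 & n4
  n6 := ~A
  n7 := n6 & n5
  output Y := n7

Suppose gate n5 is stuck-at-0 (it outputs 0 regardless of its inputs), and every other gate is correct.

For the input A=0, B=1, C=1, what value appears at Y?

Propagate with n5 forced: n1=0, n2=1, n3=1, n4=1, n5=0 [stuck-at-0], n6=1, n7=0.
So Y = 0. (Without the fault it would be 1.)

0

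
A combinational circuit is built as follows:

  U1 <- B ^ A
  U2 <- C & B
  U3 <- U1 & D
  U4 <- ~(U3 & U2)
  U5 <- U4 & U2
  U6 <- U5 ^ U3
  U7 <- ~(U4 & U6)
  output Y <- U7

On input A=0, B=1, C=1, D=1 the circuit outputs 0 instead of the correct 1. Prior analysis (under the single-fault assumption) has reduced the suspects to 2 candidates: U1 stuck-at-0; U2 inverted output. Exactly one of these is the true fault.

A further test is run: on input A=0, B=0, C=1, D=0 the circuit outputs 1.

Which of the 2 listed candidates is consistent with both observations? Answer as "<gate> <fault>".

U1 stuck-at-0

Evaluate each candidate on input A=0, B=0, C=1, D=0:
  U1 stuck-at-0: U1=0 [stuck-at-0], U2=0, U3=0, U4=1, U5=0, U6=0, U7=1 → 1 — matches
  U2 inverted output: U1=0, U2=1 [inverted output], U3=0, U4=1, U5=1, U6=1, U7=0 → 0 — eliminated
Only U1 stuck-at-0 reproduces the observed 1.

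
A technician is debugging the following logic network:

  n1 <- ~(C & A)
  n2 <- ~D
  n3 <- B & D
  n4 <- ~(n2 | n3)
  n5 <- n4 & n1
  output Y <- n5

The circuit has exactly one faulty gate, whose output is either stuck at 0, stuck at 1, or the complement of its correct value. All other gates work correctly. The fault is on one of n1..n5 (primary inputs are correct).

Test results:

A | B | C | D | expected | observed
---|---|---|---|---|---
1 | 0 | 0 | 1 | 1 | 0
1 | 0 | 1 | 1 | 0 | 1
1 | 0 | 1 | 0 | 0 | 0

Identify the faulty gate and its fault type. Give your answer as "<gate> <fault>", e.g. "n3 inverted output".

Fault-free values for test 1 (A=1, B=0, C=0, D=1): n1=1, n2=0, n3=0, n4=1, n5=1, giving Y=1. Observed 0.
Test 1: faults giving observed 0 are {n1 stuck-at-0, n1 inverted output, n2 stuck-at-1, n2 inverted output, n3 stuck-at-1, n3 inverted output, n4 stuck-at-0, n4 inverted output, n5 stuck-at-0, n5 inverted output}.
Test 2 (A=1, B=0, C=1, D=1): fault-free n1=0, n2=0, n3=0, n4=1, n5=0 → 0; observed 1. Eliminates n1 stuck-at-0, n2 stuck-at-1, n2 inverted output, n3 stuck-at-1, n3 inverted output, n4 stuck-at-0, n4 inverted output, n5 stuck-at-0.
Test 3 (A=1, B=0, C=1, D=0): fault-free n1=0, n2=1, n3=0, n4=0, n5=0 → 0; observed 0. Eliminates n5 inverted output.
Only n1 inverted output is consistent with every test.

n1 inverted output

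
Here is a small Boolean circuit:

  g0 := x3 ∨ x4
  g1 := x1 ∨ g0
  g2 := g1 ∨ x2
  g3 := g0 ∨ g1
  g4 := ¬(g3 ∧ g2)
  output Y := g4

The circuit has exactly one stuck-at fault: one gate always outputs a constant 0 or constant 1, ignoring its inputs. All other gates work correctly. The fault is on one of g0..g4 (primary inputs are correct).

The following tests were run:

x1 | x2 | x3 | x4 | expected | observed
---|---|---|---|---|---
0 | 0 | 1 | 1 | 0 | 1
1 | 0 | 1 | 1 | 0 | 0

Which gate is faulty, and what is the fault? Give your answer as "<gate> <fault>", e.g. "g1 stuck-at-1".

Fault-free values for test 1 (x1=0, x2=0, x3=1, x4=1): g0=1, g1=1, g2=1, g3=1, g4=0, giving Y=0. Observed 1.
Test 1: faults giving observed 1 are {g0 stuck-at-0, g1 stuck-at-0, g2 stuck-at-0, g3 stuck-at-0, g4 stuck-at-1}.
Test 2 (x1=1, x2=0, x3=1, x4=1): fault-free g0=1, g1=1, g2=1, g3=1, g4=0 → 0; observed 0. Eliminates g1 stuck-at-0, g2 stuck-at-0, g3 stuck-at-0, g4 stuck-at-1.
Only g0 stuck-at-0 is consistent with every test.

g0 stuck-at-0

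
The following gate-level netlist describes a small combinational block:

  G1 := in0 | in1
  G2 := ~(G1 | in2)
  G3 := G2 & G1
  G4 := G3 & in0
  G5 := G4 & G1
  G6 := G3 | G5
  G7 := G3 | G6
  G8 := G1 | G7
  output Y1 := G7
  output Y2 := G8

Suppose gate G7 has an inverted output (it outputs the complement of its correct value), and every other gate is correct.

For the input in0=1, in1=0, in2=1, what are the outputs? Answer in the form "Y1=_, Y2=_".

Propagate with G7 forced: G1=1, G2=0, G3=0, G4=0, G5=0, G6=0, G7=1 [inverted output], G8=1.
So the outputs are Y1=1, Y2=1. (Without the fault they would be Y1=0, Y2=1.)

Y1=1, Y2=1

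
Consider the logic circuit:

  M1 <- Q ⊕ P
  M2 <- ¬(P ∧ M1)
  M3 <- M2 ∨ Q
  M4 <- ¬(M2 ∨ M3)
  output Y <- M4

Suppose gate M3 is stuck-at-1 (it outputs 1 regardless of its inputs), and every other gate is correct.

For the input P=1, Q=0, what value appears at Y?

0

Propagate with M3 forced: M1=1, M2=0, M3=1 [stuck-at-1], M4=0.
So Y = 0. (Without the fault it would be 1.)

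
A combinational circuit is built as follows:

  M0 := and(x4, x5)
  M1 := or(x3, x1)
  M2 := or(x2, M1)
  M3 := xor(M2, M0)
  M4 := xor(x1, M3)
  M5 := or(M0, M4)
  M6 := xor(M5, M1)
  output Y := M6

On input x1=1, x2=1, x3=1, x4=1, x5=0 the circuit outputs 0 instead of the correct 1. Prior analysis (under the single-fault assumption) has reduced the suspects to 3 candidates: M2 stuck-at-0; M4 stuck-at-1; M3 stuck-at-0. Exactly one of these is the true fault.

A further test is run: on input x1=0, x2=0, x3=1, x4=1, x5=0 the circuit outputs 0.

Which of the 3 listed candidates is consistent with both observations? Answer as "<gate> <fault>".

Evaluate each candidate on input x1=0, x2=0, x3=1, x4=1, x5=0:
  M2 stuck-at-0: M0=0, M1=1, M2=0 [stuck-at-0], M3=0, M4=0, M5=0, M6=1 → 1 — eliminated
  M4 stuck-at-1: M0=0, M1=1, M2=1, M3=1, M4=1 [stuck-at-1], M5=1, M6=0 → 0 — matches
  M3 stuck-at-0: M0=0, M1=1, M2=1, M3=0 [stuck-at-0], M4=0, M5=0, M6=1 → 1 — eliminated
Only M4 stuck-at-1 reproduces the observed 0.

M4 stuck-at-1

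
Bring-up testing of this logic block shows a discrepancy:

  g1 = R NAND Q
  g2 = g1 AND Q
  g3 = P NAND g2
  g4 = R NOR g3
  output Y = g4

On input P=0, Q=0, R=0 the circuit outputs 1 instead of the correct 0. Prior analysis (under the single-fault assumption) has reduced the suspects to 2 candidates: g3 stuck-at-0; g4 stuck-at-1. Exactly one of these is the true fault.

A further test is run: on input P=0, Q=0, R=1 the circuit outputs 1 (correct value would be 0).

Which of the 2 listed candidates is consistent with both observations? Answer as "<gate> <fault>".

Evaluate each candidate on input P=0, Q=0, R=1:
  g3 stuck-at-0: g1=1, g2=0, g3=0 [stuck-at-0], g4=0 → 0 — eliminated
  g4 stuck-at-1: g1=1, g2=0, g3=1, g4=1 [stuck-at-1] → 1 — matches
Only g4 stuck-at-1 reproduces the observed 1.

g4 stuck-at-1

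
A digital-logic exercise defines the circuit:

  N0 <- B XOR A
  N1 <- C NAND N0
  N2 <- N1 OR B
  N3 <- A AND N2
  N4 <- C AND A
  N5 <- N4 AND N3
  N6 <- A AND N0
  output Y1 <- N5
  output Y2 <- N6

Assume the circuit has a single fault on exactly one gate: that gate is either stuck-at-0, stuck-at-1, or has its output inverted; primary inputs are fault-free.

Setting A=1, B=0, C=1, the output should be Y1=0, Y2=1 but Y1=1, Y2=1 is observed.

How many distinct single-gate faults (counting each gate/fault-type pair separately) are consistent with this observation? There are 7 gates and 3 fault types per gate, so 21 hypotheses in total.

Fault-free: N0=1, N1=0, N2=0, N3=0, N4=1, N5=0, N6=1 → Y1=0, Y2=1. Observed Y1=1, Y2=1.
  N0: none of the 3 fault types match ✗
  N1: stuck-at-1, inverted output ✓; others ✗
  N2: stuck-at-1, inverted output ✓; others ✗
  N3: stuck-at-1, inverted output ✓; others ✗
  N4: none of the 3 fault types match ✗
  N5: stuck-at-1, inverted output ✓; others ✗
  N6: none of the 3 fault types match ✗
Consistent faults: {N1 stuck-at-1, N1 inverted output, N2 stuck-at-1, N2 inverted output, N3 stuck-at-1, N3 inverted output, N5 stuck-at-1, N5 inverted output} — 8 in all.

8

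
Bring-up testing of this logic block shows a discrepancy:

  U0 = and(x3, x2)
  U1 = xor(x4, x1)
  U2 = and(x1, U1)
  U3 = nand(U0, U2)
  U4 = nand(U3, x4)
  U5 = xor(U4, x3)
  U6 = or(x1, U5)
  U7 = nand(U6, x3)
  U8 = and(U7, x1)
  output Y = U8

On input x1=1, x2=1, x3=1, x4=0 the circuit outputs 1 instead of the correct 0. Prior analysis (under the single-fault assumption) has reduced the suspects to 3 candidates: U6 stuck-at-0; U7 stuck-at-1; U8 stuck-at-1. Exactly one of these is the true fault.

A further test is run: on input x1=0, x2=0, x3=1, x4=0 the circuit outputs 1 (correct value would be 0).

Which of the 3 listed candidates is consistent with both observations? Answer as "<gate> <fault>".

U8 stuck-at-1

Evaluate each candidate on input x1=0, x2=0, x3=1, x4=0:
  U6 stuck-at-0: U0=0, U1=0, U2=0, U3=1, U4=1, U5=0, U6=0 [stuck-at-0], U7=1, U8=0 → 0 — eliminated
  U7 stuck-at-1: U0=0, U1=0, U2=0, U3=1, U4=1, U5=0, U6=0, U7=1 [stuck-at-1], U8=0 → 0 — eliminated
  U8 stuck-at-1: U0=0, U1=0, U2=0, U3=1, U4=1, U5=0, U6=0, U7=1, U8=1 [stuck-at-1] → 1 — matches
Only U8 stuck-at-1 reproduces the observed 1.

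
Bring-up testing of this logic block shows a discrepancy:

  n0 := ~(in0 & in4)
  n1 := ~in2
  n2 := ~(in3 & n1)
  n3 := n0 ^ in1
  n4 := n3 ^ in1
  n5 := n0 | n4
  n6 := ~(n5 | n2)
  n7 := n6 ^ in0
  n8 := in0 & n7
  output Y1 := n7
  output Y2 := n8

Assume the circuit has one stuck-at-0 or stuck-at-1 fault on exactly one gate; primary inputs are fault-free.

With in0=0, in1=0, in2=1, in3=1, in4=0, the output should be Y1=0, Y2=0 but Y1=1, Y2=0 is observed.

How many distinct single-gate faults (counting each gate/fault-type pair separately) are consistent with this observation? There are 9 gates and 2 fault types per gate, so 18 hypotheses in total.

2

Fault-free: n0=1, n1=0, n2=1, n3=1, n4=1, n5=1, n6=0, n7=0, n8=0 → Y1=0, Y2=0. Observed Y1=1, Y2=0.
  n0: none of the 2 fault types match ✗
  n1: none of the 2 fault types match ✗
  n2: none of the 2 fault types match ✗
  n3: none of the 2 fault types match ✗
  n4: none of the 2 fault types match ✗
  n5: none of the 2 fault types match ✗
  n6: stuck-at-1 ✓; others ✗
  n7: stuck-at-1 ✓; others ✗
  n8: none of the 2 fault types match ✗
Consistent faults: {n6 stuck-at-1, n7 stuck-at-1} — 2 in all.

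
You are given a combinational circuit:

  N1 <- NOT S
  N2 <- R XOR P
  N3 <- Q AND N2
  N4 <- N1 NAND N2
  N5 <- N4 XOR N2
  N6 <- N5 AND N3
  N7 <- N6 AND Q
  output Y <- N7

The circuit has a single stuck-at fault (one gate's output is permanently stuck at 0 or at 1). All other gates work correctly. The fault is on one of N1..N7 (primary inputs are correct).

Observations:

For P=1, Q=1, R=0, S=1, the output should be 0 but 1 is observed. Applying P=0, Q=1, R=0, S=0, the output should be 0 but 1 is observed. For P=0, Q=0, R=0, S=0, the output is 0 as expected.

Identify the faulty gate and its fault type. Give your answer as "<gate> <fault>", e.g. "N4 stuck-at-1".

N6 stuck-at-1

Fault-free values for test 1 (P=1, Q=1, R=0, S=1): N1=0, N2=1, N3=1, N4=1, N5=0, N6=0, N7=0, giving Y=0. Observed 1.
Test 1: faults giving observed 1 are {N1 stuck-at-1, N4 stuck-at-0, N5 stuck-at-1, N6 stuck-at-1, N7 stuck-at-1}.
Test 2 (P=0, Q=1, R=0, S=0): fault-free N1=1, N2=0, N3=0, N4=1, N5=1, N6=0, N7=0 → 0; observed 1. Eliminates N1 stuck-at-1, N4 stuck-at-0, N5 stuck-at-1.
Test 3 (P=0, Q=0, R=0, S=0): fault-free N1=1, N2=0, N3=0, N4=1, N5=1, N6=0, N7=0 → 0; observed 0. Eliminates N7 stuck-at-1.
Only N6 stuck-at-1 is consistent with every test.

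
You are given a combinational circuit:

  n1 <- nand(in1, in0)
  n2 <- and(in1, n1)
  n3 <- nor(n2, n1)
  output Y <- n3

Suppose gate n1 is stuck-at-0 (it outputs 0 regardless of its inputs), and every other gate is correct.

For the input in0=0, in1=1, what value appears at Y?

Propagate with n1 forced: n1=0 [stuck-at-0], n2=0, n3=1.
So Y = 1. (Without the fault it would be 0.)

1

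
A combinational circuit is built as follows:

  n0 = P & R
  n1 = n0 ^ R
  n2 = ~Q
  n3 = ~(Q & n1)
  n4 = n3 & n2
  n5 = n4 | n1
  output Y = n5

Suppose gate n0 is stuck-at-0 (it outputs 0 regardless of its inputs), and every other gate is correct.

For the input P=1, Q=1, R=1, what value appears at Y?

Propagate with n0 forced: n0=0 [stuck-at-0], n1=1, n2=0, n3=0, n4=0, n5=1.
So Y = 1. (Without the fault it would be 0.)

1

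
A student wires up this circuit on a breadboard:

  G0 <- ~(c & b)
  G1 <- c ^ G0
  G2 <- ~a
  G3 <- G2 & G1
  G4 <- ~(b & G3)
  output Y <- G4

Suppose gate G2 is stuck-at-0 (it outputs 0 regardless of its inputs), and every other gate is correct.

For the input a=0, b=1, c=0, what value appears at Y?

1

Propagate with G2 forced: G0=1, G1=1, G2=0 [stuck-at-0], G3=0, G4=1.
So Y = 1. (Without the fault it would be 0.)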